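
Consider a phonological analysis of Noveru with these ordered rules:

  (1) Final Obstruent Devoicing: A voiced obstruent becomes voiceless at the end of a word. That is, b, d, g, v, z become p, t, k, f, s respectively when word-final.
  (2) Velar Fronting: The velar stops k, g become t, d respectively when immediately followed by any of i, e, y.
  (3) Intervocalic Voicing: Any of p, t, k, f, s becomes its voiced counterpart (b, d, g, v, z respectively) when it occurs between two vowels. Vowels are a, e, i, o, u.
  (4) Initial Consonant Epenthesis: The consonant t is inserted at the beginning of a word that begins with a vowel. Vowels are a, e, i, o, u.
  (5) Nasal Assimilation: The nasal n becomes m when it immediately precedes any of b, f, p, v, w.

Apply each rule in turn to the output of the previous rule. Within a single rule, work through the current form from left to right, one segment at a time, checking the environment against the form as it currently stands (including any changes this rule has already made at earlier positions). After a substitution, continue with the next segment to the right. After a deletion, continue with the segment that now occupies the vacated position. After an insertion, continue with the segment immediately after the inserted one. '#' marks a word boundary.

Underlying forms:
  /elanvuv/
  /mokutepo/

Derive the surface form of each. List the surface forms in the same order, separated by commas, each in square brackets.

/elanvuv/:
  (1) Final Obstruent Devoicing: [elanvuv] → [elanvuf]
  (2) Velar Fronting: no change — [elanvuf]
  (3) Intervocalic Voicing: no change — [elanvuf]
  (4) Initial Consonant Epenthesis: [elanvuf] → [telanvuf]
  (5) Nasal Assimilation: [telanvuf] → [telamvuf]
/mokutepo/:
  (1) Final Obstruent Devoicing: no change — [mokutepo]
  (2) Velar Fronting: no change — [mokutepo]
  (3) Intervocalic Voicing: [mokutepo] → [mogudebo]
  (4) Initial Consonant Epenthesis: no change — [mogudebo]
  (5) Nasal Assimilation: no change — [mogudebo]

[telamvuf], [mogudebo]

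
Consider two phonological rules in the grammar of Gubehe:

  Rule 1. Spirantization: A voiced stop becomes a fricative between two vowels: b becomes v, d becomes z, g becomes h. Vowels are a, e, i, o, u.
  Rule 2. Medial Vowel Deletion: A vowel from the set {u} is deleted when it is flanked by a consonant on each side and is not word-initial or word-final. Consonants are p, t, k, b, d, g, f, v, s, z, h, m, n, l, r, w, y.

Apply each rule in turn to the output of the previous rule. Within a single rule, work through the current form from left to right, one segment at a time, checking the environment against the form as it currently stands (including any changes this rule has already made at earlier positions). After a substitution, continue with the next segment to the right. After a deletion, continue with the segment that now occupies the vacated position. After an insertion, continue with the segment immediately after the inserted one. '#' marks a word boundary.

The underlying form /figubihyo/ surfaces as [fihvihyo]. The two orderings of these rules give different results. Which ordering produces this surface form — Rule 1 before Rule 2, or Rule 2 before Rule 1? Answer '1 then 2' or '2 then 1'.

1 then 2

Order 1 then 2:
  1 Spirantization: [figubihyo] → [fihuvihyo]
  2 Medial Vowel Deletion: [fihuvihyo] → [fihvihyo]
  result: [fihvihyo]
Order 2 then 1:
  2 Medial Vowel Deletion: [figubihyo] → [figbihyo]
  1 Spirantization: no change — [figbihyo]
  result: [figbihyo]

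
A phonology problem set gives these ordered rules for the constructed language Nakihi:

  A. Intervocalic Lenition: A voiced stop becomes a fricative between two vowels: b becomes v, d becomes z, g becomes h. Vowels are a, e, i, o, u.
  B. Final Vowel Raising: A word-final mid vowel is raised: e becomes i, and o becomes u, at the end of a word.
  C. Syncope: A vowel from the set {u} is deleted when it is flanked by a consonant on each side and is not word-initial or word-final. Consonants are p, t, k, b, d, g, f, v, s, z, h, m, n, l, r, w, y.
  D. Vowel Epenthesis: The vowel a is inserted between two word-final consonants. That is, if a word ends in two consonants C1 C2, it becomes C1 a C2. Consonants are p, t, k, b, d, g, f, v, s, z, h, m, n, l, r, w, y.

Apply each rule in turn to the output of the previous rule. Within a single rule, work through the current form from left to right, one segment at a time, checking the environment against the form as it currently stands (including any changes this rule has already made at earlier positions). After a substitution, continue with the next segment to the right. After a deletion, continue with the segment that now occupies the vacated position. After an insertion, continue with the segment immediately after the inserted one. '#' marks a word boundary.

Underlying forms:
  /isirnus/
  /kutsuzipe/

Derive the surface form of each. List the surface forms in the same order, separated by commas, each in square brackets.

/isirnus/:
  A Intervocalic Lenition: no change — [isirnus]
  B Final Vowel Raising: no change — [isirnus]
  C Syncope: [isirnus] → [isirns]
  D Vowel Epenthesis: [isirns] → [isirnas]
/kutsuzipe/:
  A Intervocalic Lenition: no change — [kutsuzipe]
  B Final Vowel Raising: [kutsuzipe] → [kutsuzipi]
  C Syncope: [kutsuzipi] → [ktszipi]
  D Vowel Epenthesis: no change — [ktszipi]

[isirnas], [ktszipi]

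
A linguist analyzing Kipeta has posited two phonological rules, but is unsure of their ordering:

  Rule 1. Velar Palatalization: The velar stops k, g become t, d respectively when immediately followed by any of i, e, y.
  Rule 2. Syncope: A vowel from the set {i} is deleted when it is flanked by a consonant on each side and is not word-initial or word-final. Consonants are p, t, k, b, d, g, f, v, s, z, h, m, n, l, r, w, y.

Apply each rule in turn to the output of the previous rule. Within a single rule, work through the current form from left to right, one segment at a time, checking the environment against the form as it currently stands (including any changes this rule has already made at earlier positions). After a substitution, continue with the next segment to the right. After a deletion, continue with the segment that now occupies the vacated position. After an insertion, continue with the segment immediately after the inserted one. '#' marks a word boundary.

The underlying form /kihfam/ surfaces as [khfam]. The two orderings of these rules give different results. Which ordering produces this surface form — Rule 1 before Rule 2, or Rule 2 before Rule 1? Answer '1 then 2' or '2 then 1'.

2 then 1

Order 1 then 2:
  1 Velar Palatalization: [kihfam] → [tihfam]
  2 Syncope: [tihfam] → [thfam]
  result: [thfam]
Order 2 then 1:
  2 Syncope: [kihfam] → [khfam]
  1 Velar Palatalization: no change — [khfam]
  result: [khfam]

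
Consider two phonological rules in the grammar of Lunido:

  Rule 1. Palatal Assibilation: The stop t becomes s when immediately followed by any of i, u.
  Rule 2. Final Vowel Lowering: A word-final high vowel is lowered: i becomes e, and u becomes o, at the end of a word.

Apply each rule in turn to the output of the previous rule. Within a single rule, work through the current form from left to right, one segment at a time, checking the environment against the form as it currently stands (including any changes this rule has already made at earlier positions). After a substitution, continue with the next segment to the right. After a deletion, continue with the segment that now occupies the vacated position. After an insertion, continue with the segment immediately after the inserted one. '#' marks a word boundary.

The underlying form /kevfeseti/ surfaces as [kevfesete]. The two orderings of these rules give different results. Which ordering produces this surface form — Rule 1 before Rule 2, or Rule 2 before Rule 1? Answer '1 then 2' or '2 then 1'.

2 then 1

Order 1 then 2:
  1 Palatal Assibilation: [kevfeseti] → [kevfesesi]
  2 Final Vowel Lowering: [kevfesesi] → [kevfesese]
  result: [kevfesese]
Order 2 then 1:
  2 Final Vowel Lowering: [kevfeseti] → [kevfesete]
  1 Palatal Assibilation: no change — [kevfesete]
  result: [kevfesete]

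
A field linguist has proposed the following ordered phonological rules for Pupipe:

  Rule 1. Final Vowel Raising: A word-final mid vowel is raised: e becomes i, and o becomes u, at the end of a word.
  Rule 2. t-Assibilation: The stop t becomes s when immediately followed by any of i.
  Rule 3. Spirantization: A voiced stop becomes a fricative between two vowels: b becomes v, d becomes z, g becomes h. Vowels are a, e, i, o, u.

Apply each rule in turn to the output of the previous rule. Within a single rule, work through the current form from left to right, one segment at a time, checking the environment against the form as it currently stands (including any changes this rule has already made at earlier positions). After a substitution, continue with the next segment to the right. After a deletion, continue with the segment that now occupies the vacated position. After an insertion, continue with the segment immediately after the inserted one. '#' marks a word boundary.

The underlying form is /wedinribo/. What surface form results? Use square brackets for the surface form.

[wezinrivu]

Rule 1 Final Vowel Raising: [wedinribo] → [wedinribu]
Rule 2 t-Assibilation: no change — [wedinribu]
Rule 3 Spirantization: [wedinribu] → [wezinrivu]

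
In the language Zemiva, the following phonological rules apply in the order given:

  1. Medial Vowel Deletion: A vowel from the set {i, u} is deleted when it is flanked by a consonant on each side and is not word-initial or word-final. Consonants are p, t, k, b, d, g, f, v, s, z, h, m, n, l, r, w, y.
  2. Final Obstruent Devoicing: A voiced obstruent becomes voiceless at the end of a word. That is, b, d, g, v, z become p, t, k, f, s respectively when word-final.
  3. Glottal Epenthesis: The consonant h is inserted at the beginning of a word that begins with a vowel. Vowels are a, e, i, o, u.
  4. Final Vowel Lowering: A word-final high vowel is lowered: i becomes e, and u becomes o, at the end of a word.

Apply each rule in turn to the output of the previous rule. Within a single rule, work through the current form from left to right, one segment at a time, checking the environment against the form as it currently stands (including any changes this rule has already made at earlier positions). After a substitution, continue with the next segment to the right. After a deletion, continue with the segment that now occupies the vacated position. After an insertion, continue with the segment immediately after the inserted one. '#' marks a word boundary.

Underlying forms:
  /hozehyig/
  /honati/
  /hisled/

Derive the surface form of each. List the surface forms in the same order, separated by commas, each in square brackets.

[hozehyk], [honate], [hslet]

/hozehyig/:
  1 Medial Vowel Deletion: [hozehyig] → [hozehyg]
  2 Final Obstruent Devoicing: [hozehyg] → [hozehyk]
  3 Glottal Epenthesis: no change — [hozehyk]
  4 Final Vowel Lowering: no change — [hozehyk]
/honati/:
  1 Medial Vowel Deletion: no change — [honati]
  2 Final Obstruent Devoicing: no change — [honati]
  3 Glottal Epenthesis: no change — [honati]
  4 Final Vowel Lowering: [honati] → [honate]
/hisled/:
  1 Medial Vowel Deletion: [hisled] → [hsled]
  2 Final Obstruent Devoicing: [hsled] → [hslet]
  3 Glottal Epenthesis: no change — [hslet]
  4 Final Vowel Lowering: no change — [hslet]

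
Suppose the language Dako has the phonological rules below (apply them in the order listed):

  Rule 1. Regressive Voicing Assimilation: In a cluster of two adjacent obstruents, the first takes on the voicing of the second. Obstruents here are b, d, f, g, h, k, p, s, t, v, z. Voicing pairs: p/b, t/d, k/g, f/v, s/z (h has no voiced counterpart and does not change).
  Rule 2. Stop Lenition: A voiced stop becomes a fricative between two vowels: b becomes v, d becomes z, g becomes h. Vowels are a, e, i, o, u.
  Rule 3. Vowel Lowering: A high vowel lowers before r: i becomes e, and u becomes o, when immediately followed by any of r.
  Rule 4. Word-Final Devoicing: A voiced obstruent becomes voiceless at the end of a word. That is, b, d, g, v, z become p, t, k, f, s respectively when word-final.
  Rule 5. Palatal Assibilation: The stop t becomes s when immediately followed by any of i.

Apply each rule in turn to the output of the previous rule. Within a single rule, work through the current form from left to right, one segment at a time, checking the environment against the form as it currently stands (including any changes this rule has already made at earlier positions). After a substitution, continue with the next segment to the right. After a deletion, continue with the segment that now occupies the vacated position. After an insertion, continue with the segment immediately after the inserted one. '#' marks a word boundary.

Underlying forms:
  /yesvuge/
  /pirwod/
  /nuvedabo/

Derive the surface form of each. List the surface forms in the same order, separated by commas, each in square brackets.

/yesvuge/:
  Rule 1 Regressive Voicing Assimilation: [yesvuge] → [yezvuge]
  Rule 2 Stop Lenition: [yezvuge] → [yezvuhe]
  Rule 3 Vowel Lowering: no change — [yezvuhe]
  Rule 4 Word-Final Devoicing: no change — [yezvuhe]
  Rule 5 Palatal Assibilation: no change — [yezvuhe]
/pirwod/:
  Rule 1 Regressive Voicing Assimilation: no change — [pirwod]
  Rule 2 Stop Lenition: no change — [pirwod]
  Rule 3 Vowel Lowering: [pirwod] → [perwod]
  Rule 4 Word-Final Devoicing: [perwod] → [perwot]
  Rule 5 Palatal Assibilation: no change — [perwot]
/nuvedabo/:
  Rule 1 Regressive Voicing Assimilation: no change — [nuvedabo]
  Rule 2 Stop Lenition: [nuvedabo] → [nuvezavo]
  Rule 3 Vowel Lowering: no change — [nuvezavo]
  Rule 4 Word-Final Devoicing: no change — [nuvezavo]
  Rule 5 Palatal Assibilation: no change — [nuvezavo]

[yezvuhe], [perwot], [nuvezavo]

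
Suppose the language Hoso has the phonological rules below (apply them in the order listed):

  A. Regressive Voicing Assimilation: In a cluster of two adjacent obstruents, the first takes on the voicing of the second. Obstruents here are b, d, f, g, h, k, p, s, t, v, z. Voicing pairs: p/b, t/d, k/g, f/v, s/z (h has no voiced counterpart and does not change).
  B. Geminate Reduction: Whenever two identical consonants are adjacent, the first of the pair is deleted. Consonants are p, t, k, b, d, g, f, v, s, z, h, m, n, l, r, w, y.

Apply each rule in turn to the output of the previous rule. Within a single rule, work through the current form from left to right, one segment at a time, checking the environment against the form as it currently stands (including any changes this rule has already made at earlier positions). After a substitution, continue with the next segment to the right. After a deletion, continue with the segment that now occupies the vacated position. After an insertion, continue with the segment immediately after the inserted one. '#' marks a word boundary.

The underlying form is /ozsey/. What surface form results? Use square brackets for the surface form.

A Regressive Voicing Assimilation: [ozsey] → [ossey]
B Geminate Reduction: [ossey] → [osey]

[osey]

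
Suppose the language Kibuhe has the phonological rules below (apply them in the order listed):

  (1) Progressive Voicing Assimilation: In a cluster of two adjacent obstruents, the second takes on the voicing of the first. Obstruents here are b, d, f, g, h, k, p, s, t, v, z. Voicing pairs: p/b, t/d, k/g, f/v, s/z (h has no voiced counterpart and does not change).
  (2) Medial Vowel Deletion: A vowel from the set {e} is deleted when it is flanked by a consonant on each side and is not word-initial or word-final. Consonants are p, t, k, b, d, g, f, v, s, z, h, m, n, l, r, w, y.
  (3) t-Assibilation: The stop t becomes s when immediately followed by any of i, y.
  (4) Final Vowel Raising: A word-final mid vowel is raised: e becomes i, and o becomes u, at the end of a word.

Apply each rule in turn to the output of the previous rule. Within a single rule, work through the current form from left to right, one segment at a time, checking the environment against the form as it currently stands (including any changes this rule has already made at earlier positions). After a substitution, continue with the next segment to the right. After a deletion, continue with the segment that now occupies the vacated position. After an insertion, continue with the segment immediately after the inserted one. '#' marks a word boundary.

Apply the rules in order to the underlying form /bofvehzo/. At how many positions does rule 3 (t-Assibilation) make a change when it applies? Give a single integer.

0

(1) Progressive Voicing Assimilation: [bofvehzo] → [boffehso]
(2) Medial Vowel Deletion: [boffehso] → [boffhso]
(3) t-Assibilation: no change — [boffhso]
(4) Final Vowel Raising: [boffhso] → [boffhsu]
Rule 3 changed 0 position(s).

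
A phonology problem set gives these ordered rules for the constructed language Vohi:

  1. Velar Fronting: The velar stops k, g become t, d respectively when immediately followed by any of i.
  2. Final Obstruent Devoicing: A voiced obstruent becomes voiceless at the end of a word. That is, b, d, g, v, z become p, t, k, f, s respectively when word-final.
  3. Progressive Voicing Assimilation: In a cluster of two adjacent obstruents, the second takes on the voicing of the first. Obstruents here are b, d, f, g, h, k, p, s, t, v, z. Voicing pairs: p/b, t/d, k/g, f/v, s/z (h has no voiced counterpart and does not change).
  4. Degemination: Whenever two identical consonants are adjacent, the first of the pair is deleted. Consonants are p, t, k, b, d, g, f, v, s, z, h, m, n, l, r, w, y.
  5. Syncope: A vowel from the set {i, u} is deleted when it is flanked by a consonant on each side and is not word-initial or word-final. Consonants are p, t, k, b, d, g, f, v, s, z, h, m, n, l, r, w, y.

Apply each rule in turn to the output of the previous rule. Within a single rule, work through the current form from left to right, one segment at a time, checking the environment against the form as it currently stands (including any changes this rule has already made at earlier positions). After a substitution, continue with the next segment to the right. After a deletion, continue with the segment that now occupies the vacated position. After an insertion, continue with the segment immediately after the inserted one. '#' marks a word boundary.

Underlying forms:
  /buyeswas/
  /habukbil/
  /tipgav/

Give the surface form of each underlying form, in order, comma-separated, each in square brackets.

[byeswas], [habkpl], [tpkaf]

/buyeswas/:
  1 Velar Fronting: no change — [buyeswas]
  2 Final Obstruent Devoicing: no change — [buyeswas]
  3 Progressive Voicing Assimilation: no change — [buyeswas]
  4 Degemination: no change — [buyeswas]
  5 Syncope: [buyeswas] → [byeswas]
/habukbil/:
  1 Velar Fronting: no change — [habukbil]
  2 Final Obstruent Devoicing: no change — [habukbil]
  3 Progressive Voicing Assimilation: [habukbil] → [habukpil]
  4 Degemination: no change — [habukpil]
  5 Syncope: [habukpil] → [habkpl]
/tipgav/:
  1 Velar Fronting: no change — [tipgav]
  2 Final Obstruent Devoicing: [tipgav] → [tipgaf]
  3 Progressive Voicing Assimilation: [tipgaf] → [tipkaf]
  4 Degemination: no change — [tipkaf]
  5 Syncope: [tipkaf] → [tpkaf]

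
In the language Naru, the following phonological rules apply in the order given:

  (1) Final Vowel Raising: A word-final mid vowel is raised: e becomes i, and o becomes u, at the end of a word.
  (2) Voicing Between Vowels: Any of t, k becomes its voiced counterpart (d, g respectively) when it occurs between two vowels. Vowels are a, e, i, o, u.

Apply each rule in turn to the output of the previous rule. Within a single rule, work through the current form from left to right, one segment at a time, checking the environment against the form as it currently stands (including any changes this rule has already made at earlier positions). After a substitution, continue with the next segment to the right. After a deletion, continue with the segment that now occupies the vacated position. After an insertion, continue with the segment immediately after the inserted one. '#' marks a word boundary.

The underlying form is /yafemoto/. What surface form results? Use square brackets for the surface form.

(1) Final Vowel Raising: [yafemoto] → [yafemotu]
(2) Voicing Between Vowels: [yafemotu] → [yafemodu]

[yafemodu]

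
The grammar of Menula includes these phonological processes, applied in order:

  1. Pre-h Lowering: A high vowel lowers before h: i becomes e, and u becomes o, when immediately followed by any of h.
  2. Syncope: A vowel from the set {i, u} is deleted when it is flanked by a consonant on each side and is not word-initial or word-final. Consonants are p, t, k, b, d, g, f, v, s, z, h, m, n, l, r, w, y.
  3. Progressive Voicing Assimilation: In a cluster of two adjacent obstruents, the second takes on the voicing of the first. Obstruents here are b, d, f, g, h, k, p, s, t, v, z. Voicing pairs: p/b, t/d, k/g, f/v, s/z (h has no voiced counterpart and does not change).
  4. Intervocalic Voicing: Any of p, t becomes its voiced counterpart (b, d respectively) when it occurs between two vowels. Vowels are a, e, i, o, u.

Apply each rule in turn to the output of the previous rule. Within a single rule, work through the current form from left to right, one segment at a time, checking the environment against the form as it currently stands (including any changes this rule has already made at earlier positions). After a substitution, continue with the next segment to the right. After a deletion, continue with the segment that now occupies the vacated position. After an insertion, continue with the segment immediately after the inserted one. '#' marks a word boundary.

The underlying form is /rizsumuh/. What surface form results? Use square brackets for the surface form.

[rzzmoh]

1 Pre-h Lowering: [rizsumuh] → [rizsumoh]
2 Syncope: [rizsumoh] → [rzsmoh]
3 Progressive Voicing Assimilation: [rzsmoh] → [rzzmoh]
4 Intervocalic Voicing: no change — [rzzmoh]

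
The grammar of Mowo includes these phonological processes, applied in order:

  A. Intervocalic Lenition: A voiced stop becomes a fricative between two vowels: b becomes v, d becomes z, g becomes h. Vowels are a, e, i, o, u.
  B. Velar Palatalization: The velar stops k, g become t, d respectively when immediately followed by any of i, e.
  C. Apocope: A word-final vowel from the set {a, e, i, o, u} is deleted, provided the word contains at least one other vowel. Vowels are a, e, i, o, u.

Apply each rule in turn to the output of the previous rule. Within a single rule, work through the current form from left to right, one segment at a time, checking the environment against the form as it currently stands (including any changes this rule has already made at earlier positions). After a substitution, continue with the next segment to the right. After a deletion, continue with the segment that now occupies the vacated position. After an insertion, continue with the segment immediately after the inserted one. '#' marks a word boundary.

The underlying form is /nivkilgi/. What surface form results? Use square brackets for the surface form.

A Intervocalic Lenition: no change — [nivkilgi]
B Velar Palatalization: [nivkilgi] → [nivtildi]
C Apocope: [nivtildi] → [nivtild]

[nivtild]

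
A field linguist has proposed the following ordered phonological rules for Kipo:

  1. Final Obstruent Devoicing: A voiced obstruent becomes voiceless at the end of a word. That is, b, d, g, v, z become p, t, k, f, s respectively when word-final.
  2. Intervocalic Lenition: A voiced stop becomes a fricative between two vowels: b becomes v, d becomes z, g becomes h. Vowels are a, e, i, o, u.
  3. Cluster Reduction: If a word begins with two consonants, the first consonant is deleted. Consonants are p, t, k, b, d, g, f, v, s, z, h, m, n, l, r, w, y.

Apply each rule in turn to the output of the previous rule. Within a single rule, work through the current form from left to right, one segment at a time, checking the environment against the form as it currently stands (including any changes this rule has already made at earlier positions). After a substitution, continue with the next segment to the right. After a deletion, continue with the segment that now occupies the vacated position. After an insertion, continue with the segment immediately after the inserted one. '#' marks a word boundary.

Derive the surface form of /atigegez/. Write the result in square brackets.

[atihehes]

1 Final Obstruent Devoicing: [atigegez] → [atigeges]
2 Intervocalic Lenition: [atigeges] → [atihehes]
3 Cluster Reduction: no change — [atihehes]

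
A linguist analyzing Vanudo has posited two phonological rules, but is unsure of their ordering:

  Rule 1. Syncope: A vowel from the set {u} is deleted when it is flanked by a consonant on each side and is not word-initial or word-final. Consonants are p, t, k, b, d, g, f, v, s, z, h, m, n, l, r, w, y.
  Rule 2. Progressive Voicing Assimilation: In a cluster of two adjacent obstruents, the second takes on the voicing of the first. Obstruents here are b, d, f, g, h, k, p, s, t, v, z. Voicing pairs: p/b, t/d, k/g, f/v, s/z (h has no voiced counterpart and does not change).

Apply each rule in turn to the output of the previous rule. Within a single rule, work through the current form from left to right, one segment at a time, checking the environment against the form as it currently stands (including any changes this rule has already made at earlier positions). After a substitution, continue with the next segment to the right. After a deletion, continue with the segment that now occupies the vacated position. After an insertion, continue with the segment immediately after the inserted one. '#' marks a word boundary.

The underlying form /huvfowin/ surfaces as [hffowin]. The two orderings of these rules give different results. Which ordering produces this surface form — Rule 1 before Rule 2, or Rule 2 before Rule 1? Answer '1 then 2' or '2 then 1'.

Order 1 then 2:
  1 Syncope: [huvfowin] → [hvfowin]
  2 Progressive Voicing Assimilation: [hvfowin] → [hffowin]
  result: [hffowin]
Order 2 then 1:
  2 Progressive Voicing Assimilation: [huvfowin] → [huvvowin]
  1 Syncope: [huvvowin] → [hvvowin]
  result: [hvvowin]

1 then 2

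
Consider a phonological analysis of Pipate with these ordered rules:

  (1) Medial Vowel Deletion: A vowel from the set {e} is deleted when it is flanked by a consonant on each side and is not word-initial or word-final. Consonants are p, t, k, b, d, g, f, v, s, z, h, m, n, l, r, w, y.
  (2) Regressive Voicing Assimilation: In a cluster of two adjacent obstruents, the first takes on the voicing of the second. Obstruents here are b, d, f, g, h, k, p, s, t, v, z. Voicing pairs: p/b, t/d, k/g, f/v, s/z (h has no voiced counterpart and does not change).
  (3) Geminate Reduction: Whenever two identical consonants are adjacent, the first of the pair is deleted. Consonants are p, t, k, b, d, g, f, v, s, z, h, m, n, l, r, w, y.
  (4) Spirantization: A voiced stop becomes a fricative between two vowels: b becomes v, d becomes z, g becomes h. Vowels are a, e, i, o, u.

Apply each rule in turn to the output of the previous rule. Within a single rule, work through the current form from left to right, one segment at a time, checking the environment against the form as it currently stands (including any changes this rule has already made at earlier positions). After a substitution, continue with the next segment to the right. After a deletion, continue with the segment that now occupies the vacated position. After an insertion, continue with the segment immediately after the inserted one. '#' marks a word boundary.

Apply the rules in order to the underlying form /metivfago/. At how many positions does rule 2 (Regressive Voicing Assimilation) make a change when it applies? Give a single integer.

1

(1) Medial Vowel Deletion: [metivfago] → [mtivfago]
(2) Regressive Voicing Assimilation: [mtivfago] → [mtiffago]
(3) Geminate Reduction: [mtiffago] → [mtifago]
(4) Spirantization: [mtifago] → [mtifaho]
Rule 2 changed 1 position(s).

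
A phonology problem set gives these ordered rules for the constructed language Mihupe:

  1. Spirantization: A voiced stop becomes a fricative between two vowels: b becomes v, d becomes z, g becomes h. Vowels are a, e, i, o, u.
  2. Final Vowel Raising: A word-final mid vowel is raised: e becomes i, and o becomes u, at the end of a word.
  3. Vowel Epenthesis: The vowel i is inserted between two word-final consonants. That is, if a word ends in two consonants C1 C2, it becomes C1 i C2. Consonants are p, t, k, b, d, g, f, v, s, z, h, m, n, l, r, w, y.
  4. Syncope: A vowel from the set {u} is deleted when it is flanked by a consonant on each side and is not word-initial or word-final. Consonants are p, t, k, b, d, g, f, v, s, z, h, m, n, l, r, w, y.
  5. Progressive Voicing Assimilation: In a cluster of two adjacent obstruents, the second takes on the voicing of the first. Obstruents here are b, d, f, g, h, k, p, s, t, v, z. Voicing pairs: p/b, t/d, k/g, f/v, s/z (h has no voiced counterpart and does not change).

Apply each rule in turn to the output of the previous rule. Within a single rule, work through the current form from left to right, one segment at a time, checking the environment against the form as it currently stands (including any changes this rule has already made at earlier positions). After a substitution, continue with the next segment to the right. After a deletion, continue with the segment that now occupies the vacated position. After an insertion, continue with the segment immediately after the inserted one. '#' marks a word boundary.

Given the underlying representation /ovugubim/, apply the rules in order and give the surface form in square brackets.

1 Spirantization: [ovugubim] → [ovuhuvim]
2 Final Vowel Raising: no change — [ovuhuvim]
3 Vowel Epenthesis: no change — [ovuhuvim]
4 Syncope: [ovuhuvim] → [ovhvim]
5 Progressive Voicing Assimilation: [ovhvim] → [ovhfim]

[ovhfim]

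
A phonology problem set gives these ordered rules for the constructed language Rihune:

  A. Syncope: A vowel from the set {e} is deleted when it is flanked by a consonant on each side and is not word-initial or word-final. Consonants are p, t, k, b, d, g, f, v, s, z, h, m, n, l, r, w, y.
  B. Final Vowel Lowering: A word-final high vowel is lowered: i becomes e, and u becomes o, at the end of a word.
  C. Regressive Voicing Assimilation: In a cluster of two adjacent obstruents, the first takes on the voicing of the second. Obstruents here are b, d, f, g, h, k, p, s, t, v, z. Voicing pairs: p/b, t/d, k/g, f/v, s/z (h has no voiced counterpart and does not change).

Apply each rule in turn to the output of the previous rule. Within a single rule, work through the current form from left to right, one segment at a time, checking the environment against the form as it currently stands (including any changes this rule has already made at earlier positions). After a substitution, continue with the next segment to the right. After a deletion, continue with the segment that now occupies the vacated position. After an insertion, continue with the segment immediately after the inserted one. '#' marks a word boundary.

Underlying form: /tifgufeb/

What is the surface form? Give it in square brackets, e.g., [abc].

[tivguvb]

A Syncope: [tifgufeb] → [tifgufb]
B Final Vowel Lowering: no change — [tifgufb]
C Regressive Voicing Assimilation: [tifgufb] → [tivguvb]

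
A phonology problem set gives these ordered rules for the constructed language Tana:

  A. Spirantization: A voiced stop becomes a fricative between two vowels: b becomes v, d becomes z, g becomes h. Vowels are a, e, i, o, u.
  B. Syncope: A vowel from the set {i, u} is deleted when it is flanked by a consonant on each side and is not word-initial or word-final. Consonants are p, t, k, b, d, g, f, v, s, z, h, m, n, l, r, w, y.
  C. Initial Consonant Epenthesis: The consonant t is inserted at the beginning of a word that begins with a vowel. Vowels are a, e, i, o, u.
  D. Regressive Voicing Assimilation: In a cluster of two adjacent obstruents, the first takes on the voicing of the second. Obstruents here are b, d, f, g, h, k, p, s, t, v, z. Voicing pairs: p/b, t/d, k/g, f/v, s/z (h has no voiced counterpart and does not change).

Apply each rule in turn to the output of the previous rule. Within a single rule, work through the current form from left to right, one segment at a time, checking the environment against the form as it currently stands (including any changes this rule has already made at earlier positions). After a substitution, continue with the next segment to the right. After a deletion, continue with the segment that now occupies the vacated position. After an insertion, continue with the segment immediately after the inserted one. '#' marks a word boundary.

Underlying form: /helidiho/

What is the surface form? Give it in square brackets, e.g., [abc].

A Spirantization: [helidiho] → [heliziho]
B Syncope: [heliziho] → [helzho]
C Initial Consonant Epenthesis: no change — [helzho]
D Regressive Voicing Assimilation: [helzho] → [helsho]

[helsho]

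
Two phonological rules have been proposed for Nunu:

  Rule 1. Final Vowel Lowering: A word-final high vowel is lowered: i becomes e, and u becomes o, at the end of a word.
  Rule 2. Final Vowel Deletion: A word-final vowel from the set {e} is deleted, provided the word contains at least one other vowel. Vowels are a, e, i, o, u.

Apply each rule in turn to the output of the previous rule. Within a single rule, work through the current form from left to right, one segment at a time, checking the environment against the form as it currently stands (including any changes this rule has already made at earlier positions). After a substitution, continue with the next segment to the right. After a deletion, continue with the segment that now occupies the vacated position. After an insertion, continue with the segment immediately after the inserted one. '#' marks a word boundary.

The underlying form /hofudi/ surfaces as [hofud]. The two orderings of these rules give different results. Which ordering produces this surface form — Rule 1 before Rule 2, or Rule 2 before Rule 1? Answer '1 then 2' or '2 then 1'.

Order 1 then 2:
  1 Final Vowel Lowering: [hofudi] → [hofude]
  2 Final Vowel Deletion: [hofude] → [hofud]
  result: [hofud]
Order 2 then 1:
  2 Final Vowel Deletion: no change — [hofudi]
  1 Final Vowel Lowering: [hofudi] → [hofude]
  result: [hofude]

1 then 2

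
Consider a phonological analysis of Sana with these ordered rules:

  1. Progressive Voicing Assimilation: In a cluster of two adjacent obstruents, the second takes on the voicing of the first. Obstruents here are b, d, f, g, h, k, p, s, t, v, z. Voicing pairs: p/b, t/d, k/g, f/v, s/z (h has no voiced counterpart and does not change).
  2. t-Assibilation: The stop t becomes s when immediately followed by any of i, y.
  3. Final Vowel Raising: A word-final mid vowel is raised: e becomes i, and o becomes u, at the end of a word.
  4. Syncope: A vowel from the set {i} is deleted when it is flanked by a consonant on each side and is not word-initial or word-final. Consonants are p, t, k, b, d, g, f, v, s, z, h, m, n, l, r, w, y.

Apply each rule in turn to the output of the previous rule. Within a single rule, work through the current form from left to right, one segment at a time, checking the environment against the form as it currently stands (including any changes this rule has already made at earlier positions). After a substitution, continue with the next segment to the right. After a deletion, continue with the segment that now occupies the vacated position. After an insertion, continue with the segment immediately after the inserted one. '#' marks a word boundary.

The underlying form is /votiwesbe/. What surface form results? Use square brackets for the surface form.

1 Progressive Voicing Assimilation: [votiwesbe] → [votiwespe]
2 t-Assibilation: [votiwespe] → [vosiwespe]
3 Final Vowel Raising: [vosiwespe] → [vosiwespi]
4 Syncope: [vosiwespi] → [voswespi]

[voswespi]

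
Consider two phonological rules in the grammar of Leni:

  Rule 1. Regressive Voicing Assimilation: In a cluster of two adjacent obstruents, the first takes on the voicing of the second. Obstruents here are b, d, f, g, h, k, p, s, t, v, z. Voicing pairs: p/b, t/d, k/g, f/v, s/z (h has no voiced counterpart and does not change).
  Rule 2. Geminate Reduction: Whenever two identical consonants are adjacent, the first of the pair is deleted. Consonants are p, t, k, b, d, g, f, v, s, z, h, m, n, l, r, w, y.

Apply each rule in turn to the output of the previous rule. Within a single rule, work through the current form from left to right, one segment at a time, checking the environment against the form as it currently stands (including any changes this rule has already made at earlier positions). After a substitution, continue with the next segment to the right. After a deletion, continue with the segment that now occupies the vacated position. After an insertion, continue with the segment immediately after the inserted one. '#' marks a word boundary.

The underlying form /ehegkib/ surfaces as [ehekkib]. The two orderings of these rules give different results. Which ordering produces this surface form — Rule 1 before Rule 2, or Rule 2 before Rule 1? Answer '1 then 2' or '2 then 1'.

2 then 1

Order 1 then 2:
  1 Regressive Voicing Assimilation: [ehegkib] → [ehekkib]
  2 Geminate Reduction: [ehekkib] → [ehekib]
  result: [ehekib]
Order 2 then 1:
  2 Geminate Reduction: no change — [ehegkib]
  1 Regressive Voicing Assimilation: [ehegkib] → [ehekkib]
  result: [ehekkib]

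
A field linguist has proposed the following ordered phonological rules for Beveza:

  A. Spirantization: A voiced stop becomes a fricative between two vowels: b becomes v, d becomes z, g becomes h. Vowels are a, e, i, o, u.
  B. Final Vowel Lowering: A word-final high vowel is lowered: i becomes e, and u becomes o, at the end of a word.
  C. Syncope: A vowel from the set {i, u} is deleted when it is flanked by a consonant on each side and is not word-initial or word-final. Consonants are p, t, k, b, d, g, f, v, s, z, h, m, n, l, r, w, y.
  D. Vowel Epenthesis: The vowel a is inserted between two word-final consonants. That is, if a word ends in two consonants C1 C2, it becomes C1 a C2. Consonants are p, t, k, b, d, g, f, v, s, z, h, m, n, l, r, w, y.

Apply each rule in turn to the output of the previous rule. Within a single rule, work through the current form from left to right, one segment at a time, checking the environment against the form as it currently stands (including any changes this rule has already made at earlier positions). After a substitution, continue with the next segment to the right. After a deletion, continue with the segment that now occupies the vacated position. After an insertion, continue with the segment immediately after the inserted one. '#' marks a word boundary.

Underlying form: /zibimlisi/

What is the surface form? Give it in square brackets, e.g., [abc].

[zvmlse]

A Spirantization: [zibimlisi] → [zivimlisi]
B Final Vowel Lowering: [zivimlisi] → [zivimlise]
C Syncope: [zivimlise] → [zvmlse]
D Vowel Epenthesis: no change — [zvmlse]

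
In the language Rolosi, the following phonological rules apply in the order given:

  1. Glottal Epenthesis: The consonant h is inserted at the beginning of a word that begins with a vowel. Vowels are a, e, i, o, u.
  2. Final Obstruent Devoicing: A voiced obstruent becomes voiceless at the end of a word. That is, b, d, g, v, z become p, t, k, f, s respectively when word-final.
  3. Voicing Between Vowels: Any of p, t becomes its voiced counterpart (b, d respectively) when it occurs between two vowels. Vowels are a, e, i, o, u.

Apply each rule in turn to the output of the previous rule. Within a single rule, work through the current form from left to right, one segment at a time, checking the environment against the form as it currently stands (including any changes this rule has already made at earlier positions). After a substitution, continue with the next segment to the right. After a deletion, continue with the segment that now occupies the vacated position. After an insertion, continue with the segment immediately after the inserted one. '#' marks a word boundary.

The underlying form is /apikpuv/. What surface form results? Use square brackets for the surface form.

[habikpuf]

1 Glottal Epenthesis: [apikpuv] → [hapikpuv]
2 Final Obstruent Devoicing: [hapikpuv] → [hapikpuf]
3 Voicing Between Vowels: [hapikpuf] → [habikpuf]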